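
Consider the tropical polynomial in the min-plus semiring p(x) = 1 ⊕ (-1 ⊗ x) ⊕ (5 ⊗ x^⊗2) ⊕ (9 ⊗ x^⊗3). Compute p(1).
p(1) = 0

A tropical monomial a ⊗ x^⊗i evaluates to a + i · x. Evaluating each term at x = 1:
  Term 0 contributes 1 + 0 · 1 = 1
  Term 1 contributes -1 + 1 · 1 = 0
  Term 2 contributes 5 + 2 · 1 = 7
  Term 3 contributes 9 + 3 · 1 = 12
p(1) = ⊕ of these = min[1, 0, 7, 12] = 0.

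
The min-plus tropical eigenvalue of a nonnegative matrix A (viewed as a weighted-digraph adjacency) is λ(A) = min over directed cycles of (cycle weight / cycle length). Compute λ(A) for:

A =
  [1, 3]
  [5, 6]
λ(A) = 1

Enumerate directed cycles and compute their means (weight / length). Sample:
  cycle 0 → 0: weight = 1, length = 1, mean = 1/1 ≈ 1.000
  cycle 1 → 1: weight = 6, length = 1, mean = 6/1 ≈ 6.000
  cycle 0 → 1 → 0: weight = 8, length = 2, mean = 8/2 ≈ 4.000
  cycle 1 → 0 → 1: weight = 8, length = 2, mean = 8/2 ≈ 4.000
Minimum mean = 1.000, attained e.g. along the cycle 0 → 0 with weight 1 and length 1. So λ(A) = 1/1 = 1.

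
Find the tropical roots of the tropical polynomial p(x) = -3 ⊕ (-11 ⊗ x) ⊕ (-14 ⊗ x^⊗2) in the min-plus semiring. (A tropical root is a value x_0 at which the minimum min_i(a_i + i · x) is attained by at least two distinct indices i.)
Roots: {3, 8}

Each tropical root is a break point of the lower envelope of the lines y = a_i + i · x (there are 3 lines, with slopes 0, 1, ..., 2). Only the lines that attain the minimum somewhere contribute to roots; other lines are dominated. Here the surviving (envelope) indices are i = 2, i = 1, i = 0.
Intersections between consecutive envelope lines give the roots: for adjacent envelope indices i < j the intersection is x = (a_i − a_j) / (j − i). Reading off the sorted break points: {3, 8}.
Verification: at each break x_0, at least two indices attain the minimum of min_i(a_i + i · x_0).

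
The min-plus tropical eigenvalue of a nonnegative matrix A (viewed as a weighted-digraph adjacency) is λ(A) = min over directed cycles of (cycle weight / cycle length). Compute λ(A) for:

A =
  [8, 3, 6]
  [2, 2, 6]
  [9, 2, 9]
λ(A) = 2

Enumerate directed cycles and compute their means (weight / length). Sample:
  cycle 0 → 0: weight = 8, length = 1, mean = 8/1 ≈ 8.000
  cycle 1 → 1: weight = 2, length = 1, mean = 2/1 ≈ 2.000
  cycle 2 → 2: weight = 9, length = 1, mean = 9/1 ≈ 9.000
  cycle 0 → 1 → 0: weight = 5, length = 2, mean = 5/2 ≈ 2.500
  cycle 0 → 2 → 0: weight = 15, length = 2, mean = 15/2 ≈ 7.500
  cycle 1 → 0 → 1: weight = 5, length = 2, mean = 5/2 ≈ 2.500
Minimum mean = 2.000, attained e.g. along the cycle 1 → 1 with weight 2 and length 1. So λ(A) = 2/1 = 2.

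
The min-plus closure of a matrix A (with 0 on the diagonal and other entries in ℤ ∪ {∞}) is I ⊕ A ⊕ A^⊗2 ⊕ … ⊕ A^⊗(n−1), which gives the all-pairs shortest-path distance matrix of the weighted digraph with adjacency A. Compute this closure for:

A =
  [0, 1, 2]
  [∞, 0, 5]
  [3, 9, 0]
Closure =
  [0, 1, 2]
  [8, 0, 5]
  [3, 4, 0]

This is the Floyd-Warshall all-pairs shortest-path computation. For each intermediate vertex k = 0, 1, …, 2, update dist[i][j] ← min(dist[i][j], dist[i][k] + dist[k][j]). The final matrix gives, for each (i, j), the minimum total weight of any directed path from i to j (possibly empty when i = j).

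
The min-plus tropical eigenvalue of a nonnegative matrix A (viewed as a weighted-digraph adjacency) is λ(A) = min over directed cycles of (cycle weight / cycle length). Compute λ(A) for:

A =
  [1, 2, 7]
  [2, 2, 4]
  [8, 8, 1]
λ(A) = 1

Enumerate directed cycles and compute their means (weight / length). Sample:
  cycle 0 → 0: weight = 1, length = 1, mean = 1/1 ≈ 1.000
  cycle 1 → 1: weight = 2, length = 1, mean = 2/1 ≈ 2.000
  cycle 2 → 2: weight = 1, length = 1, mean = 1/1 ≈ 1.000
  cycle 0 → 1 → 0: weight = 4, length = 2, mean = 4/2 ≈ 2.000
  cycle 0 → 2 → 0: weight = 15, length = 2, mean = 15/2 ≈ 7.500
  cycle 1 → 0 → 1: weight = 4, length = 2, mean = 4/2 ≈ 2.000
Minimum mean = 1.000, attained e.g. along the cycle 0 → 0 with weight 1 and length 1. So λ(A) = 1/1 = 1.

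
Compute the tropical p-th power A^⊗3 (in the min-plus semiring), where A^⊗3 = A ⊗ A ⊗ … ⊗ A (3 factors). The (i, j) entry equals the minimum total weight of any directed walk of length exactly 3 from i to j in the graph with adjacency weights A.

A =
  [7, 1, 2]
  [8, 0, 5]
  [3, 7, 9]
A^⊗3 =
  [9, 1, 6]
  [8, 0, 5]
  [8, 4, 9]

Each entry (A^⊗3)_ij equals the minimum over all length-3 walks i = v_0 → v_1 → … → v_3 = j of Σ_t A[v_t][v_{t+1}]. For example, for (i, j) = (0, 2) we minimise over 9 possible intermediate vertex sequences; the minimum is 6, attained along the walk 0 → 1 → 1 → 2.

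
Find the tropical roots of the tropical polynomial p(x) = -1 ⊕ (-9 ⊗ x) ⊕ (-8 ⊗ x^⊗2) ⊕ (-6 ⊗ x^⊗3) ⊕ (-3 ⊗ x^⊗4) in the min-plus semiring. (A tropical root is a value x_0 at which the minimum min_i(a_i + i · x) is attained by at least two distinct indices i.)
Roots: {-3, -2, -1, 8}

Each tropical root is a break point of the lower envelope of the lines y = a_i + i · x (there are 5 lines, with slopes 0, 1, ..., 4). Only the lines that attain the minimum somewhere contribute to roots; other lines are dominated. Here the surviving (envelope) indices are i = 4, i = 3, i = 2, i = 1, i = 0.
Intersections between consecutive envelope lines give the roots: for adjacent envelope indices i < j the intersection is x = (a_i − a_j) / (j − i). Reading off the sorted break points: {-3, -2, -1, 8}.
Verification: at each break x_0, at least two indices attain the minimum of min_i(a_i + i · x_0).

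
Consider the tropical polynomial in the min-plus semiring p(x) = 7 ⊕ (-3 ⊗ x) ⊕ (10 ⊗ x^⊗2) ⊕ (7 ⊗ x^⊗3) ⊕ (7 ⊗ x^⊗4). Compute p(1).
p(1) = -2

A tropical monomial a ⊗ x^⊗i evaluates to a + i · x. Evaluating each term at x = 1:
  Term 0 contributes 7 + 0 · 1 = 7
  Term 1 contributes -3 + 1 · 1 = -2
  Term 2 contributes 10 + 2 · 1 = 12
  Term 3 contributes 7 + 3 · 1 = 10
  Term 4 contributes 7 + 4 · 1 = 11
p(1) = ⊕ of these = min[7, -2, 12, 10, 11] = -2.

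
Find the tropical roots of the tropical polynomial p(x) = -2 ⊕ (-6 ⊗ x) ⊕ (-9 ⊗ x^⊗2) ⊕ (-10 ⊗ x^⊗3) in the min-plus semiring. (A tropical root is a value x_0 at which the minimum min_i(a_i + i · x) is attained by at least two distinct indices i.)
Roots: {1, 3, 4}

Each tropical root is a break point of the lower envelope of the lines y = a_i + i · x (there are 4 lines, with slopes 0, 1, ..., 3). Only the lines that attain the minimum somewhere contribute to roots; other lines are dominated. Here the surviving (envelope) indices are i = 3, i = 2, i = 1, i = 0.
Intersections between consecutive envelope lines give the roots: for adjacent envelope indices i < j the intersection is x = (a_i − a_j) / (j − i). Reading off the sorted break points: {1, 3, 4}.
Verification: at each break x_0, at least two indices attain the minimum of min_i(a_i + i · x_0).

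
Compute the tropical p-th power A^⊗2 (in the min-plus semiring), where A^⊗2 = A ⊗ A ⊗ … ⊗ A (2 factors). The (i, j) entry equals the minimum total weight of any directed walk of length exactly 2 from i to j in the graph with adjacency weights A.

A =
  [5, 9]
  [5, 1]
A^⊗2 =
  [10, 10]
  [6, 2]

Each entry (A^⊗2)_ij equals the minimum over all length-2 walks i = v_0 → v_1 → … → v_2 = j of Σ_t A[v_t][v_{t+1}]. For example, for (i, j) = (0, 1) we minimise over 2 possible intermediate vertex sequences; the minimum is 10, attained along the walk 0 → 1 → 1.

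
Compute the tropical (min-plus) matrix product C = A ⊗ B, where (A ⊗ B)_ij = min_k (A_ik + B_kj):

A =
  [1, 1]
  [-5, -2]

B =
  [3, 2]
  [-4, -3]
A ⊗ B =
  [-3, -2]
  [-6, -5]

Apply the min-plus product entry-by-entry:
  C[0][0] = min over k of (A[0][0] + B[0][0] = 1 + 3 = 4, A[0][1] + B[1][0] = 1 + -4 = -3) = -3 (attained at k = 1)
  C[0][1] = min over k of (A[0][0] + B[0][1] = 1 + 2 = 3, A[0][1] + B[1][1] = 1 + -3 = -2) = -2 (attained at k = 1)
  C[1][0] = min over k of (A[1][0] + B[0][0] = -5 + 3 = -2, A[1][1] + B[1][0] = -2 + -4 = -6) = -6 (attained at k = 1)
  C[1][1] = min over k of (A[1][0] + B[0][1] = -5 + 2 = -3, A[1][1] + B[1][1] = -2 + -3 = -5) = -5 (attained at k = 1)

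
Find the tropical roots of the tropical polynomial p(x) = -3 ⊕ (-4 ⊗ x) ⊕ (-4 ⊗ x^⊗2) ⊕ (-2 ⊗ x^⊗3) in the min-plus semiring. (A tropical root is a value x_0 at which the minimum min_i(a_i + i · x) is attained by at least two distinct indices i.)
Roots: {-2, 0, 1}

Each tropical root is a break point of the lower envelope of the lines y = a_i + i · x (there are 4 lines, with slopes 0, 1, ..., 3). Only the lines that attain the minimum somewhere contribute to roots; other lines are dominated. Here the surviving (envelope) indices are i = 3, i = 2, i = 1, i = 0.
Intersections between consecutive envelope lines give the roots: for adjacent envelope indices i < j the intersection is x = (a_i − a_j) / (j − i). Reading off the sorted break points: {-2, 0, 1}.
Verification: at each break x_0, at least two indices attain the minimum of min_i(a_i + i · x_0).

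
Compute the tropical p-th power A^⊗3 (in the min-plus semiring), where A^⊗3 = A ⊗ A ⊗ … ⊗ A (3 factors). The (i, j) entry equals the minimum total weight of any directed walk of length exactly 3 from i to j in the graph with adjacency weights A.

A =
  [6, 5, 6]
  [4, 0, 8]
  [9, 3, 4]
A^⊗3 =
  [9, 5, 13]
  [4, 0, 8]
  [7, 3, 11]

Each entry (A^⊗3)_ij equals the minimum over all length-3 walks i = v_0 → v_1 → … → v_3 = j of Σ_t A[v_t][v_{t+1}]. For example, for (i, j) = (0, 2) we minimise over 9 possible intermediate vertex sequences; the minimum is 13, attained along the walk 0 → 1 → 1 → 2.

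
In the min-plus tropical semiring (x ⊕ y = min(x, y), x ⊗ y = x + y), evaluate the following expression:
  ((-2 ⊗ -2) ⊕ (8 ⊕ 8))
((-2 ⊗ -2) ⊕ (8 ⊕ 8)) = -4

Expand innermost to outermost. Recall ⊕ takes the minimum of its arguments and ⊗ takes their sum. Working out the expression ((-2 ⊗ -2) ⊕ (8 ⊕ 8)) gives -4.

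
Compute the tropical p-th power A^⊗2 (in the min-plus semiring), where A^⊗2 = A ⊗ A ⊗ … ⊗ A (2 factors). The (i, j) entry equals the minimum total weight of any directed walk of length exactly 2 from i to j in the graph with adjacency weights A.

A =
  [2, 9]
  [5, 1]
A^⊗2 =
  [4, 10]
  [6, 2]

Each entry (A^⊗2)_ij equals the minimum over all length-2 walks i = v_0 → v_1 → … → v_2 = j of Σ_t A[v_t][v_{t+1}]. For example, for (i, j) = (0, 1) we minimise over 2 possible intermediate vertex sequences; the minimum is 10, attained along the walk 0 → 1 → 1.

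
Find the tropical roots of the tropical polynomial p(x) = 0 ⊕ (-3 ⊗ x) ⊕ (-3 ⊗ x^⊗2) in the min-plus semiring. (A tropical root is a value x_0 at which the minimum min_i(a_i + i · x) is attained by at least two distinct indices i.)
Roots: {0, 3}

Each tropical root is a break point of the lower envelope of the lines y = a_i + i · x (there are 3 lines, with slopes 0, 1, ..., 2). Only the lines that attain the minimum somewhere contribute to roots; other lines are dominated. Here the surviving (envelope) indices are i = 2, i = 1, i = 0.
Intersections between consecutive envelope lines give the roots: for adjacent envelope indices i < j the intersection is x = (a_i − a_j) / (j − i). Reading off the sorted break points: {0, 3}.
Verification: at each break x_0, at least two indices attain the minimum of min_i(a_i + i · x_0).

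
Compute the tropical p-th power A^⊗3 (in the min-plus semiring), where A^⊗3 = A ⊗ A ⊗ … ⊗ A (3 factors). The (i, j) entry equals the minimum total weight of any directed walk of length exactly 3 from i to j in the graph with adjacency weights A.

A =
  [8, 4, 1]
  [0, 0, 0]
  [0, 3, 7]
A^⊗3 =
  [4, 4, 2]
  [0, 0, 0]
  [1, 3, 3]

Each entry (A^⊗3)_ij equals the minimum over all length-3 walks i = v_0 → v_1 → … → v_3 = j of Σ_t A[v_t][v_{t+1}]. For example, for (i, j) = (0, 2) we minimise over 9 possible intermediate vertex sequences; the minimum is 2, attained along the walk 0 → 2 → 0 → 2.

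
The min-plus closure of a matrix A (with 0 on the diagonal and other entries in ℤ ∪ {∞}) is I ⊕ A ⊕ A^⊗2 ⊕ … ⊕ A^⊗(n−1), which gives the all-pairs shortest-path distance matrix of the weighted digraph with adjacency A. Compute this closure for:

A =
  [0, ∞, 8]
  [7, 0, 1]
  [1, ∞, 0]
Closure =
  [0, ∞, 8]
  [2, 0, 1]
  [1, ∞, 0]

This is the Floyd-Warshall all-pairs shortest-path computation. For each intermediate vertex k = 0, 1, …, 2, update dist[i][j] ← min(dist[i][j], dist[i][k] + dist[k][j]). The final matrix gives, for each (i, j), the minimum total weight of any directed path from i to j (possibly empty when i = j).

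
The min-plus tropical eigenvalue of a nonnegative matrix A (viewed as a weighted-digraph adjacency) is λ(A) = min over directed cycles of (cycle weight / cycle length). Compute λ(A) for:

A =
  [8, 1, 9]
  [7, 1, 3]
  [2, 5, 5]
λ(A) = 1

Enumerate directed cycles and compute their means (weight / length). Sample:
  cycle 0 → 0: weight = 8, length = 1, mean = 8/1 ≈ 8.000
  cycle 1 → 1: weight = 1, length = 1, mean = 1/1 ≈ 1.000
  cycle 2 → 2: weight = 5, length = 1, mean = 5/1 ≈ 5.000
  cycle 0 → 1 → 0: weight = 8, length = 2, mean = 8/2 ≈ 4.000
  cycle 0 → 2 → 0: weight = 11, length = 2, mean = 11/2 ≈ 5.500
  cycle 1 → 0 → 1: weight = 8, length = 2, mean = 8/2 ≈ 4.000
Minimum mean = 1.000, attained e.g. along the cycle 1 → 1 with weight 1 and length 1. So λ(A) = 1/1 = 1.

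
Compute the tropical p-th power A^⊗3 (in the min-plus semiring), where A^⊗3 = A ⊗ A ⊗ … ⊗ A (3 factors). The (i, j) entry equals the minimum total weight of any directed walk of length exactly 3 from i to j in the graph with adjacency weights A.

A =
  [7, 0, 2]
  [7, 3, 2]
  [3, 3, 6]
A^⊗3 =
  [5, 5, 5]
  [8, 5, 7]
  [8, 6, 5]

Each entry (A^⊗3)_ij equals the minimum over all length-3 walks i = v_0 → v_1 → … → v_3 = j of Σ_t A[v_t][v_{t+1}]. For example, for (i, j) = (0, 2) we minimise over 9 possible intermediate vertex sequences; the minimum is 5, attained along the walk 0 → 1 → 1 → 2.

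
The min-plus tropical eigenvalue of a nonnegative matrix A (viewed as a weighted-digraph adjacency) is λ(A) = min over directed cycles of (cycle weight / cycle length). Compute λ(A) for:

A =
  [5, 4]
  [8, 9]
λ(A) = 5

Enumerate directed cycles and compute their means (weight / length). Sample:
  cycle 0 → 0: weight = 5, length = 1, mean = 5/1 ≈ 5.000
  cycle 1 → 1: weight = 9, length = 1, mean = 9/1 ≈ 9.000
  cycle 0 → 1 → 0: weight = 12, length = 2, mean = 12/2 ≈ 6.000
  cycle 1 → 0 → 1: weight = 12, length = 2, mean = 12/2 ≈ 6.000
Minimum mean = 5.000, attained e.g. along the cycle 0 → 0 with weight 5 and length 1. So λ(A) = 5/1 = 5.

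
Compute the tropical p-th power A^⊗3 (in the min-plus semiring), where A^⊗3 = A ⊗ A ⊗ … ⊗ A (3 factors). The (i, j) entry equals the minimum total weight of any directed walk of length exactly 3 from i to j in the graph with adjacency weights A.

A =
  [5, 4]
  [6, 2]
A^⊗3 =
  [12, 8]
  [10, 6]

Each entry (A^⊗3)_ij equals the minimum over all length-3 walks i = v_0 → v_1 → … → v_3 = j of Σ_t A[v_t][v_{t+1}]. For example, for (i, j) = (0, 1) we minimise over 4 possible intermediate vertex sequences; the minimum is 8, attained along the walk 0 → 1 → 1 → 1.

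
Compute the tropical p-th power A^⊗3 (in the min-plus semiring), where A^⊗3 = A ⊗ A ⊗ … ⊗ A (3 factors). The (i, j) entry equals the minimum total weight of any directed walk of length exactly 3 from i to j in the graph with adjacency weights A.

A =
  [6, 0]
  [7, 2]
A^⊗3 =
  [9, 4]
  [11, 6]

Each entry (A^⊗3)_ij equals the minimum over all length-3 walks i = v_0 → v_1 → … → v_3 = j of Σ_t A[v_t][v_{t+1}]. For example, for (i, j) = (0, 1) we minimise over 4 possible intermediate vertex sequences; the minimum is 4, attained along the walk 0 → 1 → 1 → 1.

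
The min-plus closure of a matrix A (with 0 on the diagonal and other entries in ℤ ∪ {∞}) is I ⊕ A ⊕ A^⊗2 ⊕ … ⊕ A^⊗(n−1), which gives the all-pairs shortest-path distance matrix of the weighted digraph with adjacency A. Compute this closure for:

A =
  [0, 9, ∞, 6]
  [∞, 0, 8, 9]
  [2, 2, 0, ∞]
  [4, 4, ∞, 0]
Closure =
  [0, 9, 17, 6]
  [10, 0, 8, 9]
  [2, 2, 0, 8]
  [4, 4, 12, 0]

This is the Floyd-Warshall all-pairs shortest-path computation. For each intermediate vertex k = 0, 1, …, 3, update dist[i][j] ← min(dist[i][j], dist[i][k] + dist[k][j]). The final matrix gives, for each (i, j), the minimum total weight of any directed path from i to j (possibly empty when i = j).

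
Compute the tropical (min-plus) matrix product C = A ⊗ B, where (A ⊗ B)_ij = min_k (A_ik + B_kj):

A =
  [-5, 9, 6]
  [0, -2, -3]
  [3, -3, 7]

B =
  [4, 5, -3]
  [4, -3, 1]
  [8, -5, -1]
A ⊗ B =
  [-1, 0, -8]
  [2, -8, -4]
  [1, -6, -2]

Apply the min-plus product entry-by-entry:
  C[0][0] = min over k of (A[0][0] + B[0][0] = -5 + 4 = -1, A[0][1] + B[1][0] = 9 + 4 = 13, A[0][2] + B[2][0] = 6 + 8 = 14) = -1 (attained at k = 0)
  C[0][1] = min over k of (A[0][0] + B[0][1] = -5 + 5 = 0, A[0][1] + B[1][1] = 9 + -3 = 6, A[0][2] + B[2][1] = 6 + -5 = 1) = 0 (attained at k = 0)
  C[0][2] = min over k of (A[0][0] + B[0][2] = -5 + -3 = -8, A[0][1] + B[1][2] = 9 + 1 = 10, A[0][2] + B[2][2] = 6 + -1 = 5) = -8 (attained at k = 0)
  C[1][0] = min over k of (A[1][0] + B[0][0] = 0 + 4 = 4, A[1][1] + B[1][0] = -2 + 4 = 2, A[1][2] + B[2][0] = -3 + 8 = 5) = 2 (attained at k = 1)
  C[1][1] = min over k of (A[1][0] + B[0][1] = 0 + 5 = 5, A[1][1] + B[1][1] = -2 + -3 = -5, A[1][2] + B[2][1] = -3 + -5 = -8) = -8 (attained at k = 2)
  C[1][2] = min over k of (A[1][0] + B[0][2] = 0 + -3 = -3, A[1][1] + B[1][2] = -2 + 1 = -1, A[1][2] + B[2][2] = -3 + -1 = -4) = -4 (attained at k = 2)
  C[2][0] = min over k of (A[2][0] + B[0][0] = 3 + 4 = 7, A[2][1] + B[1][0] = -3 + 4 = 1, A[2][2] + B[2][0] = 7 + 8 = 15) = 1 (attained at k = 1)
  C[2][1] = min over k of (A[2][0] + B[0][1] = 3 + 5 = 8, A[2][1] + B[1][1] = -3 + -3 = -6, A[2][2] + B[2][1] = 7 + -5 = 2) = -6 (attained at k = 1)
  C[2][2] = min over k of (A[2][0] + B[0][2] = 3 + -3 = 0, A[2][1] + B[1][2] = -3 + 1 = -2, A[2][2] + B[2][2] = 7 + -1 = 6) = -2 (attained at k = 1)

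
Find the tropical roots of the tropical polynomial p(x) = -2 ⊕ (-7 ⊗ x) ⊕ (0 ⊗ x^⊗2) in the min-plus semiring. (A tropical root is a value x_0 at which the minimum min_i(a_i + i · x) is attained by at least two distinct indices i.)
Roots: {-7, 5}

Each tropical root is a break point of the lower envelope of the lines y = a_i + i · x (there are 3 lines, with slopes 0, 1, ..., 2). Only the lines that attain the minimum somewhere contribute to roots; other lines are dominated. Here the surviving (envelope) indices are i = 2, i = 1, i = 0.
Intersections between consecutive envelope lines give the roots: for adjacent envelope indices i < j the intersection is x = (a_i − a_j) / (j − i). Reading off the sorted break points: {-7, 5}.
Verification: at each break x_0, at least two indices attain the minimum of min_i(a_i + i · x_0).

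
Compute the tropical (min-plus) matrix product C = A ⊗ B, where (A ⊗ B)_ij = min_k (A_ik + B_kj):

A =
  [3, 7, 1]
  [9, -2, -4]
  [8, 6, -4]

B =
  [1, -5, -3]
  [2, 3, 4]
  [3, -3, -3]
A ⊗ B =
  [4, -2, -2]
  [-1, -7, -7]
  [-1, -7, -7]

Apply the min-plus product entry-by-entry:
  C[0][0] = min over k of (A[0][0] + B[0][0] = 3 + 1 = 4, A[0][1] + B[1][0] = 7 + 2 = 9, A[0][2] + B[2][0] = 1 + 3 = 4) = 4 (attained at k = 0)
  C[0][1] = min over k of (A[0][0] + B[0][1] = 3 + -5 = -2, A[0][1] + B[1][1] = 7 + 3 = 10, A[0][2] + B[2][1] = 1 + -3 = -2) = -2 (attained at k = 0)
  C[0][2] = min over k of (A[0][0] + B[0][2] = 3 + -3 = 0, A[0][1] + B[1][2] = 7 + 4 = 11, A[0][2] + B[2][2] = 1 + -3 = -2) = -2 (attained at k = 2)
  C[1][0] = min over k of (A[1][0] + B[0][0] = 9 + 1 = 10, A[1][1] + B[1][0] = -2 + 2 = 0, A[1][2] + B[2][0] = -4 + 3 = -1) = -1 (attained at k = 2)
  C[1][1] = min over k of (A[1][0] + B[0][1] = 9 + -5 = 4, A[1][1] + B[1][1] = -2 + 3 = 1, A[1][2] + B[2][1] = -4 + -3 = -7) = -7 (attained at k = 2)
  C[1][2] = min over k of (A[1][0] + B[0][2] = 9 + -3 = 6, A[1][1] + B[1][2] = -2 + 4 = 2, A[1][2] + B[2][2] = -4 + -3 = -7) = -7 (attained at k = 2)
  C[2][0] = min over k of (A[2][0] + B[0][0] = 8 + 1 = 9, A[2][1] + B[1][0] = 6 + 2 = 8, A[2][2] + B[2][0] = -4 + 3 = -1) = -1 (attained at k = 2)
  C[2][1] = min over k of (A[2][0] + B[0][1] = 8 + -5 = 3, A[2][1] + B[1][1] = 6 + 3 = 9, A[2][2] + B[2][1] = -4 + -3 = -7) = -7 (attained at k = 2)
  C[2][2] = min over k of (A[2][0] + B[0][2] = 8 + -3 = 5, A[2][1] + B[1][2] = 6 + 4 = 10, A[2][2] + B[2][2] = -4 + -3 = -7) = -7 (attained at k = 2)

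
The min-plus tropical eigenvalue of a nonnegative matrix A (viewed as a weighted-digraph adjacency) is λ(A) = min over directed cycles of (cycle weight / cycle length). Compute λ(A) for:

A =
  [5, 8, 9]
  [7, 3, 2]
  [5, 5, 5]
λ(A) = 3

Enumerate directed cycles and compute their means (weight / length). Sample:
  cycle 0 → 0: weight = 5, length = 1, mean = 5/1 ≈ 5.000
  cycle 1 → 1: weight = 3, length = 1, mean = 3/1 ≈ 3.000
  cycle 2 → 2: weight = 5, length = 1, mean = 5/1 ≈ 5.000
  cycle 0 → 1 → 0: weight = 15, length = 2, mean = 15/2 ≈ 7.500
  cycle 0 → 2 → 0: weight = 14, length = 2, mean = 14/2 ≈ 7.000
  cycle 1 → 0 → 1: weight = 15, length = 2, mean = 15/2 ≈ 7.500
Minimum mean = 3.000, attained e.g. along the cycle 1 → 1 with weight 3 and length 1. So λ(A) = 3/1 = 3.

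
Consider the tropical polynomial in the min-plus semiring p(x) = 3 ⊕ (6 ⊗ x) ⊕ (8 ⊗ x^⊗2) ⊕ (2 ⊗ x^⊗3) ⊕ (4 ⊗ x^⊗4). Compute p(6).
p(6) = 3

A tropical monomial a ⊗ x^⊗i evaluates to a + i · x. Evaluating each term at x = 6:
  Term 0 contributes 3 + 0 · 6 = 3
  Term 1 contributes 6 + 1 · 6 = 12
  Term 2 contributes 8 + 2 · 6 = 20
  Term 3 contributes 2 + 3 · 6 = 20
  Term 4 contributes 4 + 4 · 6 = 28
p(6) = ⊕ of these = min[3, 12, 20, 20, 28] = 3.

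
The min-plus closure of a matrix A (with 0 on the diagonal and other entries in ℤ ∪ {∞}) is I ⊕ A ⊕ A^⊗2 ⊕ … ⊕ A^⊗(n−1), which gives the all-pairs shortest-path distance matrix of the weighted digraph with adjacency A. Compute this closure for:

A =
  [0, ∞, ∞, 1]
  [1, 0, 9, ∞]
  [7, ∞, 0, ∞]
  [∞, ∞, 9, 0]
Closure =
  [0, ∞, 10, 1]
  [1, 0, 9, 2]
  [7, ∞, 0, 8]
  [16, ∞, 9, 0]

This is the Floyd-Warshall all-pairs shortest-path computation. For each intermediate vertex k = 0, 1, …, 3, update dist[i][j] ← min(dist[i][j], dist[i][k] + dist[k][j]). The final matrix gives, for each (i, j), the minimum total weight of any directed path from i to j (possibly empty when i = j).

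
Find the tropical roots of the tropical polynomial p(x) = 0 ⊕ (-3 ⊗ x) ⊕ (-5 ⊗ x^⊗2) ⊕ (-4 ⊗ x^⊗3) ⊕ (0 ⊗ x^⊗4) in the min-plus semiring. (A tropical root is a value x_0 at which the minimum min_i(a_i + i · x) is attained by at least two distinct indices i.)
Roots: {-4, -1, 2, 3}

Each tropical root is a break point of the lower envelope of the lines y = a_i + i · x (there are 5 lines, with slopes 0, 1, ..., 4). Only the lines that attain the minimum somewhere contribute to roots; other lines are dominated. Here the surviving (envelope) indices are i = 4, i = 3, i = 2, i = 1, i = 0.
Intersections between consecutive envelope lines give the roots: for adjacent envelope indices i < j the intersection is x = (a_i − a_j) / (j − i). Reading off the sorted break points: {-4, -1, 2, 3}.
Verification: at each break x_0, at least two indices attain the minimum of min_i(a_i + i · x_0).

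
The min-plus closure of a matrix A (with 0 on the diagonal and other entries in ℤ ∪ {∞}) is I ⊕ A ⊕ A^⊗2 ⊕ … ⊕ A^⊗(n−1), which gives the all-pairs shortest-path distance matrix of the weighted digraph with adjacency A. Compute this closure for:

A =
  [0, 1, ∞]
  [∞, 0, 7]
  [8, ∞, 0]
Closure =
  [0, 1, 8]
  [15, 0, 7]
  [8, 9, 0]

This is the Floyd-Warshall all-pairs shortest-path computation. For each intermediate vertex k = 0, 1, …, 2, update dist[i][j] ← min(dist[i][j], dist[i][k] + dist[k][j]). The final matrix gives, for each (i, j), the minimum total weight of any directed path from i to j (possibly empty when i = j).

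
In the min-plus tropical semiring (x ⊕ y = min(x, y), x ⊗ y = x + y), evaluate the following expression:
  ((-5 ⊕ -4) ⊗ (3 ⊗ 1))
((-5 ⊕ -4) ⊗ (3 ⊗ 1)) = -1

Expand innermost to outermost. Recall ⊕ takes the minimum of its arguments and ⊗ takes their sum. Working out the expression ((-5 ⊕ -4) ⊗ (3 ⊗ 1)) gives -1.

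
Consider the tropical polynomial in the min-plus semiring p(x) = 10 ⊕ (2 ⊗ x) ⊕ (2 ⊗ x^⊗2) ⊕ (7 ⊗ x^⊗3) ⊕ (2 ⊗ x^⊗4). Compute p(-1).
p(-1) = -2

A tropical monomial a ⊗ x^⊗i evaluates to a + i · x. Evaluating each term at x = -1:
  Term 0 contributes 10 + 0 · -1 = 10
  Term 1 contributes 2 + 1 · -1 = 1
  Term 2 contributes 2 + 2 · -1 = 0
  Term 3 contributes 7 + 3 · -1 = 4
  Term 4 contributes 2 + 4 · -1 = -2
p(-1) = ⊕ of these = min[10, 1, 0, 4, -2] = -2.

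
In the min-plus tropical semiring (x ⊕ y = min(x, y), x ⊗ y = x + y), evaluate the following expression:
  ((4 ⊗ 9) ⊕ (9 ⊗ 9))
((4 ⊗ 9) ⊕ (9 ⊗ 9)) = 13

Expand innermost to outermost. Recall ⊕ takes the minimum of its arguments and ⊗ takes their sum. Working out the expression ((4 ⊗ 9) ⊕ (9 ⊗ 9)) gives 13.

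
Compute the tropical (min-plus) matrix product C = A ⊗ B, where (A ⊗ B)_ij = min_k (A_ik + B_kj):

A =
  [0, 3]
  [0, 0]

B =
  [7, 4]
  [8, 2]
A ⊗ B =
  [7, 4]
  [7, 2]

Apply the min-plus product entry-by-entry:
  C[0][0] = min over k of (A[0][0] + B[0][0] = 0 + 7 = 7, A[0][1] + B[1][0] = 3 + 8 = 11) = 7 (attained at k = 0)
  C[0][1] = min over k of (A[0][0] + B[0][1] = 0 + 4 = 4, A[0][1] + B[1][1] = 3 + 2 = 5) = 4 (attained at k = 0)
  C[1][0] = min over k of (A[1][0] + B[0][0] = 0 + 7 = 7, A[1][1] + B[1][0] = 0 + 8 = 8) = 7 (attained at k = 0)
  C[1][1] = min over k of (A[1][0] + B[0][1] = 0 + 4 = 4, A[1][1] + B[1][1] = 0 + 2 = 2) = 2 (attained at k = 1)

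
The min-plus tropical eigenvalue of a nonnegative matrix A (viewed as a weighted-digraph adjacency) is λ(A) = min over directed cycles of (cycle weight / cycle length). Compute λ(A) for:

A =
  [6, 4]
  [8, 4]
λ(A) = 4

Enumerate directed cycles and compute their means (weight / length). Sample:
  cycle 0 → 0: weight = 6, length = 1, mean = 6/1 ≈ 6.000
  cycle 1 → 1: weight = 4, length = 1, mean = 4/1 ≈ 4.000
  cycle 0 → 1 → 0: weight = 12, length = 2, mean = 12/2 ≈ 6.000
  cycle 1 → 0 → 1: weight = 12, length = 2, mean = 12/2 ≈ 6.000
Minimum mean = 4.000, attained e.g. along the cycle 1 → 1 with weight 4 and length 1. So λ(A) = 4/1 = 4.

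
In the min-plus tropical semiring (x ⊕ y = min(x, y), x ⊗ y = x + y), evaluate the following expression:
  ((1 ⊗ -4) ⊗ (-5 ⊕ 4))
((1 ⊗ -4) ⊗ (-5 ⊕ 4)) = -8

Expand innermost to outermost. Recall ⊕ takes the minimum of its arguments and ⊗ takes their sum. Working out the expression ((1 ⊗ -4) ⊗ (-5 ⊕ 4)) gives -8.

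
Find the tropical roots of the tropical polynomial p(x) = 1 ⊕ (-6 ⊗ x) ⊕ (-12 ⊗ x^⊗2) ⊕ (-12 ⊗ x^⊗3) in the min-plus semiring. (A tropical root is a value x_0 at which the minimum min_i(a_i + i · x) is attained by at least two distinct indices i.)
Roots: {0, 6, 7}

Each tropical root is a break point of the lower envelope of the lines y = a_i + i · x (there are 4 lines, with slopes 0, 1, ..., 3). Only the lines that attain the minimum somewhere contribute to roots; other lines are dominated. Here the surviving (envelope) indices are i = 3, i = 2, i = 1, i = 0.
Intersections between consecutive envelope lines give the roots: for adjacent envelope indices i < j the intersection is x = (a_i − a_j) / (j − i). Reading off the sorted break points: {0, 6, 7}.
Verification: at each break x_0, at least two indices attain the minimum of min_i(a_i + i · x_0).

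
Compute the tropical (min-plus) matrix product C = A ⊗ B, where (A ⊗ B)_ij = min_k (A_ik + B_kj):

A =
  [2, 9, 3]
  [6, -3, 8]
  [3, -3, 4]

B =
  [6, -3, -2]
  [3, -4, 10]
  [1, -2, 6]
A ⊗ B =
  [4, -1, 0]
  [0, -7, 4]
  [0, -7, 1]

Apply the min-plus product entry-by-entry:
  C[0][0] = min over k of (A[0][0] + B[0][0] = 2 + 6 = 8, A[0][1] + B[1][0] = 9 + 3 = 12, A[0][2] + B[2][0] = 3 + 1 = 4) = 4 (attained at k = 2)
  C[0][1] = min over k of (A[0][0] + B[0][1] = 2 + -3 = -1, A[0][1] + B[1][1] = 9 + -4 = 5, A[0][2] + B[2][1] = 3 + -2 = 1) = -1 (attained at k = 0)
  C[0][2] = min over k of (A[0][0] + B[0][2] = 2 + -2 = 0, A[0][1] + B[1][2] = 9 + 10 = 19, A[0][2] + B[2][2] = 3 + 6 = 9) = 0 (attained at k = 0)
  C[1][0] = min over k of (A[1][0] + B[0][0] = 6 + 6 = 12, A[1][1] + B[1][0] = -3 + 3 = 0, A[1][2] + B[2][0] = 8 + 1 = 9) = 0 (attained at k = 1)
  C[1][1] = min over k of (A[1][0] + B[0][1] = 6 + -3 = 3, A[1][1] + B[1][1] = -3 + -4 = -7, A[1][2] + B[2][1] = 8 + -2 = 6) = -7 (attained at k = 1)
  C[1][2] = min over k of (A[1][0] + B[0][2] = 6 + -2 = 4, A[1][1] + B[1][2] = -3 + 10 = 7, A[1][2] + B[2][2] = 8 + 6 = 14) = 4 (attained at k = 0)
  C[2][0] = min over k of (A[2][0] + B[0][0] = 3 + 6 = 9, A[2][1] + B[1][0] = -3 + 3 = 0, A[2][2] + B[2][0] = 4 + 1 = 5) = 0 (attained at k = 1)
  C[2][1] = min over k of (A[2][0] + B[0][1] = 3 + -3 = 0, A[2][1] + B[1][1] = -3 + -4 = -7, A[2][2] + B[2][1] = 4 + -2 = 2) = -7 (attained at k = 1)
  C[2][2] = min over k of (A[2][0] + B[0][2] = 3 + -2 = 1, A[2][1] + B[1][2] = -3 + 10 = 7, A[2][2] + B[2][2] = 4 + 6 = 10) = 1 (attained at k = 0)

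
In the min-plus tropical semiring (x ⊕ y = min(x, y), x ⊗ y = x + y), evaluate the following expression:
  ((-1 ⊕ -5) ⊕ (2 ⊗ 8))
((-1 ⊕ -5) ⊕ (2 ⊗ 8)) = -5

Expand innermost to outermost. Recall ⊕ takes the minimum of its arguments and ⊗ takes their sum. Working out the expression ((-1 ⊕ -5) ⊕ (2 ⊗ 8)) gives -5.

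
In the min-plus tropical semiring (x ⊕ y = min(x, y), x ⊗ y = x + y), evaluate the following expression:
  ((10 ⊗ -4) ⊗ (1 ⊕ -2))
((10 ⊗ -4) ⊗ (1 ⊕ -2)) = 4

Expand innermost to outermost. Recall ⊕ takes the minimum of its arguments and ⊗ takes their sum. Working out the expression ((10 ⊗ -4) ⊗ (1 ⊕ -2)) gives 4.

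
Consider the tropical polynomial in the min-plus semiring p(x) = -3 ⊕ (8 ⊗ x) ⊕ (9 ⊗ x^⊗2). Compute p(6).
p(6) = -3

A tropical monomial a ⊗ x^⊗i evaluates to a + i · x. Evaluating each term at x = 6:
  Term 0 contributes -3 + 0 · 6 = -3
  Term 1 contributes 8 + 1 · 6 = 14
  Term 2 contributes 9 + 2 · 6 = 21
p(6) = ⊕ of these = min[-3, 14, 21] = -3.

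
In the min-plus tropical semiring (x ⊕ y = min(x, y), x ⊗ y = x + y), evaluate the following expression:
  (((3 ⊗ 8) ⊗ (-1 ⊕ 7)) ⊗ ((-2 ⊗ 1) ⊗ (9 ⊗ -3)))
(((3 ⊗ 8) ⊗ (-1 ⊕ 7)) ⊗ ((-2 ⊗ 1) ⊗ (9 ⊗ -3))) = 15

Expand innermost to outermost. Recall ⊕ takes the minimum of its arguments and ⊗ takes their sum. Working out the expression (((3 ⊗ 8) ⊗ (-1 ⊕ 7)) ⊗ ((-2 ⊗ 1) ⊗ (9 ⊗ -3))) gives 15.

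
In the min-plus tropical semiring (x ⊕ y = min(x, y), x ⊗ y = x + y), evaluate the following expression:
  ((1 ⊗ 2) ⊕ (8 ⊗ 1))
((1 ⊗ 2) ⊕ (8 ⊗ 1)) = 3

Expand innermost to outermost. Recall ⊕ takes the minimum of its arguments and ⊗ takes their sum. Working out the expression ((1 ⊗ 2) ⊕ (8 ⊗ 1)) gives 3.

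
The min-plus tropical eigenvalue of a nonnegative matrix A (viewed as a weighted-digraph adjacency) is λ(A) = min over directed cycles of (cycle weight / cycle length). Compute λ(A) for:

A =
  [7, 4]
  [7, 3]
λ(A) = 3

Enumerate directed cycles and compute their means (weight / length). Sample:
  cycle 0 → 0: weight = 7, length = 1, mean = 7/1 ≈ 7.000
  cycle 1 → 1: weight = 3, length = 1, mean = 3/1 ≈ 3.000
  cycle 0 → 1 → 0: weight = 11, length = 2, mean = 11/2 ≈ 5.500
  cycle 1 → 0 → 1: weight = 11, length = 2, mean = 11/2 ≈ 5.500
Minimum mean = 3.000, attained e.g. along the cycle 1 → 1 with weight 3 and length 1. So λ(A) = 3/1 = 3.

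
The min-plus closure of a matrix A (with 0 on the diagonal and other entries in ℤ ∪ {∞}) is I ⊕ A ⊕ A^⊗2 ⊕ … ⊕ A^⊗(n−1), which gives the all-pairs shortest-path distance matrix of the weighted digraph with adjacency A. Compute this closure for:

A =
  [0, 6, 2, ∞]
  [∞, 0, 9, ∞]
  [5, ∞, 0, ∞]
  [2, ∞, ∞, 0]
Closure =
  [0, 6, 2, ∞]
  [14, 0, 9, ∞]
  [5, 11, 0, ∞]
  [2, 8, 4, 0]

This is the Floyd-Warshall all-pairs shortest-path computation. For each intermediate vertex k = 0, 1, …, 3, update dist[i][j] ← min(dist[i][j], dist[i][k] + dist[k][j]). The final matrix gives, for each (i, j), the minimum total weight of any directed path from i to j (possibly empty when i = j).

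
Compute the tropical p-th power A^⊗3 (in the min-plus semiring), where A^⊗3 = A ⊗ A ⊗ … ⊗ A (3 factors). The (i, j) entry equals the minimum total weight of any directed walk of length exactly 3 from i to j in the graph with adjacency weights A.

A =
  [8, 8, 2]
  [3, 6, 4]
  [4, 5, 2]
A^⊗3 =
  [8, 9, 6]
  [9, 10, 7]
  [8, 9, 6]

Each entry (A^⊗3)_ij equals the minimum over all length-3 walks i = v_0 → v_1 → … → v_3 = j of Σ_t A[v_t][v_{t+1}]. For example, for (i, j) = (0, 2) we minimise over 9 possible intermediate vertex sequences; the minimum is 6, attained along the walk 0 → 2 → 2 → 2.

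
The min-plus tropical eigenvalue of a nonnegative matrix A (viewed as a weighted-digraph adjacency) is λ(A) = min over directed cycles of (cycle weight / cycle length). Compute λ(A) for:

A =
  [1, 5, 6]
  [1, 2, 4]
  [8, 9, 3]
λ(A) = 1

Enumerate directed cycles and compute their means (weight / length). Sample:
  cycle 0 → 0: weight = 1, length = 1, mean = 1/1 ≈ 1.000
  cycle 1 → 1: weight = 2, length = 1, mean = 2/1 ≈ 2.000
  cycle 2 → 2: weight = 3, length = 1, mean = 3/1 ≈ 3.000
  cycle 0 → 1 → 0: weight = 6, length = 2, mean = 6/2 ≈ 3.000
  cycle 0 → 2 → 0: weight = 14, length = 2, mean = 14/2 ≈ 7.000
  cycle 1 → 0 → 1: weight = 6, length = 2, mean = 6/2 ≈ 3.000
Minimum mean = 1.000, attained e.g. along the cycle 0 → 0 with weight 1 and length 1. So λ(A) = 1/1 = 1.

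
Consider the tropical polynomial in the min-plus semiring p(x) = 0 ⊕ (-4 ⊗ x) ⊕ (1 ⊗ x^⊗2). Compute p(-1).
p(-1) = -5

A tropical monomial a ⊗ x^⊗i evaluates to a + i · x. Evaluating each term at x = -1:
  Term 0 contributes 0 + 0 · -1 = 0
  Term 1 contributes -4 + 1 · -1 = -5
  Term 2 contributes 1 + 2 · -1 = -1
p(-1) = ⊕ of these = min[0, -5, -1] = -5.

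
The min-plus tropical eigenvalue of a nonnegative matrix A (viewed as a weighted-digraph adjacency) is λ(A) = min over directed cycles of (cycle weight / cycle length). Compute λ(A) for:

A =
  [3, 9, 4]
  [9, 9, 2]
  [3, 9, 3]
λ(A) = 3

Enumerate directed cycles and compute their means (weight / length). Sample:
  cycle 0 → 0: weight = 3, length = 1, mean = 3/1 ≈ 3.000
  cycle 1 → 1: weight = 9, length = 1, mean = 9/1 ≈ 9.000
  cycle 2 → 2: weight = 3, length = 1, mean = 3/1 ≈ 3.000
  cycle 0 → 1 → 0: weight = 18, length = 2, mean = 18/2 ≈ 9.000
  cycle 0 → 2 → 0: weight = 7, length = 2, mean = 7/2 ≈ 3.500
  cycle 1 → 0 → 1: weight = 18, length = 2, mean = 18/2 ≈ 9.000
Minimum mean = 3.000, attained e.g. along the cycle 0 → 0 with weight 3 and length 1. So λ(A) = 3/1 = 3.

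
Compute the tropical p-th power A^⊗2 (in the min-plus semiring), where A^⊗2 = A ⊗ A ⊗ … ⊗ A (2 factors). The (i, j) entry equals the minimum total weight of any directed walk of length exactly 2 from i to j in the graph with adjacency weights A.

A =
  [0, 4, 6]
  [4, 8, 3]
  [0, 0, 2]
A^⊗2 =
  [0, 4, 6]
  [3, 3, 5]
  [0, 2, 3]

Each entry (A^⊗2)_ij equals the minimum over all length-2 walks i = v_0 → v_1 → … → v_2 = j of Σ_t A[v_t][v_{t+1}]. For example, for (i, j) = (0, 2) we minimise over 3 possible intermediate vertex sequences; the minimum is 6, attained along the walk 0 → 0 → 2.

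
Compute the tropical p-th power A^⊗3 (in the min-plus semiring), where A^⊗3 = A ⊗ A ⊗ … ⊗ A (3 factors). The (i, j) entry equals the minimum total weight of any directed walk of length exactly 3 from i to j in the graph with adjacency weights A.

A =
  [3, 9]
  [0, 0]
A^⊗3 =
  [9, 9]
  [0, 0]

Each entry (A^⊗3)_ij equals the minimum over all length-3 walks i = v_0 → v_1 → … → v_3 = j of Σ_t A[v_t][v_{t+1}]. For example, for (i, j) = (0, 1) we minimise over 4 possible intermediate vertex sequences; the minimum is 9, attained along the walk 0 → 1 → 1 → 1.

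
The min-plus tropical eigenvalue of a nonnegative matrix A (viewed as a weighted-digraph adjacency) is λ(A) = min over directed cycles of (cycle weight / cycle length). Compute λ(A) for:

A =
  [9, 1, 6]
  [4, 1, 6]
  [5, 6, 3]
λ(A) = 1

Enumerate directed cycles and compute their means (weight / length). Sample:
  cycle 0 → 0: weight = 9, length = 1, mean = 9/1 ≈ 9.000
  cycle 1 → 1: weight = 1, length = 1, mean = 1/1 ≈ 1.000
  cycle 2 → 2: weight = 3, length = 1, mean = 3/1 ≈ 3.000
  cycle 0 → 1 → 0: weight = 5, length = 2, mean = 5/2 ≈ 2.500
  cycle 0 → 2 → 0: weight = 11, length = 2, mean = 11/2 ≈ 5.500
  cycle 1 → 0 → 1: weight = 5, length = 2, mean = 5/2 ≈ 2.500
Minimum mean = 1.000, attained e.g. along the cycle 1 → 1 with weight 1 and length 1. So λ(A) = 1/1 = 1.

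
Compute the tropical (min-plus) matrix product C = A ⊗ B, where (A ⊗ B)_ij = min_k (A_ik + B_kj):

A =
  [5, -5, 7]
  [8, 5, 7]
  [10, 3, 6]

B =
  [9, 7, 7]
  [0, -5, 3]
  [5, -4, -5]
A ⊗ B =
  [-5, -10, -2]
  [5, 0, 2]
  [3, -2, 1]

Apply the min-plus product entry-by-entry:
  C[0][0] = min over k of (A[0][0] + B[0][0] = 5 + 9 = 14, A[0][1] + B[1][0] = -5 + 0 = -5, A[0][2] + B[2][0] = 7 + 5 = 12) = -5 (attained at k = 1)
  C[0][1] = min over k of (A[0][0] + B[0][1] = 5 + 7 = 12, A[0][1] + B[1][1] = -5 + -5 = -10, A[0][2] + B[2][1] = 7 + -4 = 3) = -10 (attained at k = 1)
  C[0][2] = min over k of (A[0][0] + B[0][2] = 5 + 7 = 12, A[0][1] + B[1][2] = -5 + 3 = -2, A[0][2] + B[2][2] = 7 + -5 = 2) = -2 (attained at k = 1)
  C[1][0] = min over k of (A[1][0] + B[0][0] = 8 + 9 = 17, A[1][1] + B[1][0] = 5 + 0 = 5, A[1][2] + B[2][0] = 7 + 5 = 12) = 5 (attained at k = 1)
  C[1][1] = min over k of (A[1][0] + B[0][1] = 8 + 7 = 15, A[1][1] + B[1][1] = 5 + -5 = 0, A[1][2] + B[2][1] = 7 + -4 = 3) = 0 (attained at k = 1)
  C[1][2] = min over k of (A[1][0] + B[0][2] = 8 + 7 = 15, A[1][1] + B[1][2] = 5 + 3 = 8, A[1][2] + B[2][2] = 7 + -5 = 2) = 2 (attained at k = 2)
  C[2][0] = min over k of (A[2][0] + B[0][0] = 10 + 9 = 19, A[2][1] + B[1][0] = 3 + 0 = 3, A[2][2] + B[2][0] = 6 + 5 = 11) = 3 (attained at k = 1)
  C[2][1] = min over k of (A[2][0] + B[0][1] = 10 + 7 = 17, A[2][1] + B[1][1] = 3 + -5 = -2, A[2][2] + B[2][1] = 6 + -4 = 2) = -2 (attained at k = 1)
  C[2][2] = min over k of (A[2][0] + B[0][2] = 10 + 7 = 17, A[2][1] + B[1][2] = 3 + 3 = 6, A[2][2] + B[2][2] = 6 + -5 = 1) = 1 (attained at k = 2)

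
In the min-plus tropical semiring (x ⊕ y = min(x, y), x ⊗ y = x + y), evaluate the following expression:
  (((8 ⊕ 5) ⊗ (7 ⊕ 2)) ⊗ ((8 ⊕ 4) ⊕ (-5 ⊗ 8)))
(((8 ⊕ 5) ⊗ (7 ⊕ 2)) ⊗ ((8 ⊕ 4) ⊕ (-5 ⊗ 8))) = 10

Expand innermost to outermost. Recall ⊕ takes the minimum of its arguments and ⊗ takes their sum. Working out the expression (((8 ⊕ 5) ⊗ (7 ⊕ 2)) ⊗ ((8 ⊕ 4) ⊕ (-5 ⊗ 8))) gives 10.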